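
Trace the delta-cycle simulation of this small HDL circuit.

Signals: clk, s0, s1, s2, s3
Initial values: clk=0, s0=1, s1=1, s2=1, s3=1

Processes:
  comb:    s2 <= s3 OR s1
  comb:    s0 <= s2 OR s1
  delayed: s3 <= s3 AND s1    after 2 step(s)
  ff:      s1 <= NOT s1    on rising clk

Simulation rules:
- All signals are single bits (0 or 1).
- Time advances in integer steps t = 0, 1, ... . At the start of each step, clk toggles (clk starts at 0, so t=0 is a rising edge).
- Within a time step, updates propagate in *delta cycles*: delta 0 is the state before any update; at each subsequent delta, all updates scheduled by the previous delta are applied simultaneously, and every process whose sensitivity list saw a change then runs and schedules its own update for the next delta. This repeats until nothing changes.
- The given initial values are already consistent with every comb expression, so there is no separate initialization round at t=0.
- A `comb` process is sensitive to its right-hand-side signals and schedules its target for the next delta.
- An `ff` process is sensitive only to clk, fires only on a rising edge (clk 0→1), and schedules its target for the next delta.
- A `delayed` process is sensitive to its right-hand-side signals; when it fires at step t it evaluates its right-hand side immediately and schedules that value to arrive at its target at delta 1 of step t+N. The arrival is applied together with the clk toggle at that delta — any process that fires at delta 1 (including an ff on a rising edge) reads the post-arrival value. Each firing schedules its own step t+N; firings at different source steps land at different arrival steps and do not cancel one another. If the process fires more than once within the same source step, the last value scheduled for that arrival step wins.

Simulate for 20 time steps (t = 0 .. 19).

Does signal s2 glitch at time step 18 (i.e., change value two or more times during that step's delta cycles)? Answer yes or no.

t0.Δ0 s3=1 s0=1 s2=1 s1=1 clk=0
t0.Δ1 s3=1 s0=1 s2=1 s1=1 clk=1
t0.Δ2 s3=1 s0=1 s2=1 s1=0 clk=1
t1.Δ0 s3=1 s0=1 s2=1 s1=0 clk=1
t1.Δ1 s3=1 s0=1 s2=1 s1=0 clk=0
t2.Δ0 s3=1 s0=1 s2=1 s1=0 clk=0
t2.Δ1 s3=0 s0=1 s2=1 s1=0 clk=1
t2.Δ2 s3=0 s0=1 s2=0 s1=1 clk=1
t2.Δ3 s3=0 s0=1 s2=1 s1=1 clk=1
t3.Δ0 s3=0 s0=1 s2=1 s1=1 clk=1
t3.Δ1 s3=0 s0=1 s2=1 s1=1 clk=0
t4.Δ0 s3=0 s0=1 s2=1 s1=1 clk=0
t4.Δ1 s3=0 s0=1 s2=1 s1=1 clk=1
t4.Δ2 s3=0 s0=1 s2=1 s1=0 clk=1
t4.Δ3 s3=0 s0=1 s2=0 s1=0 clk=1
t4.Δ4 s3=0 s0=0 s2=0 s1=0 clk=1
t5.Δ0 s3=0 s0=0 s2=0 s1=0 clk=1
t5.Δ1 s3=0 s0=0 s2=0 s1=0 clk=0
t6.Δ0 s3=0 s0=0 s2=0 s1=0 clk=0
t6.Δ1 s3=0 s0=0 s2=0 s1=0 clk=1
t6.Δ2 s3=0 s0=0 s2=0 s1=1 clk=1
t6.Δ3 s3=0 s0=1 s2=1 s1=1 clk=1
t7.Δ0 s3=0 s0=1 s2=1 s1=1 clk=1
t7.Δ1 s3=0 s0=1 s2=1 s1=1 clk=0
t8.Δ0 s3=0 s0=1 s2=1 s1=1 clk=0
t8.Δ1 s3=0 s0=1 s2=1 s1=1 clk=1
t8.Δ2 s3=0 s0=1 s2=1 s1=0 clk=1
t8.Δ3 s3=0 s0=1 s2=0 s1=0 clk=1
t8.Δ4 s3=0 s0=0 s2=0 s1=0 clk=1
t9.Δ0 s3=0 s0=0 s2=0 s1=0 clk=1
t9.Δ1 s3=0 s0=0 s2=0 s1=0 clk=0
t10.Δ0 s3=0 s0=0 s2=0 s1=0 clk=0
t10.Δ1 s3=0 s0=0 s2=0 s1=0 clk=1
t10.Δ2 s3=0 s0=0 s2=0 s1=1 clk=1
t10.Δ3 s3=0 s0=1 s2=1 s1=1 clk=1
t11.Δ0 s3=0 s0=1 s2=1 s1=1 clk=1
t11.Δ1 s3=0 s0=1 s2=1 s1=1 clk=0
t12.Δ0 s3=0 s0=1 s2=1 s1=1 clk=0
t12.Δ1 s3=0 s0=1 s2=1 s1=1 clk=1
t12.Δ2 s3=0 s0=1 s2=1 s1=0 clk=1
t12.Δ3 s3=0 s0=1 s2=0 s1=0 clk=1
t12.Δ4 s3=0 s0=0 s2=0 s1=0 clk=1
t13.Δ0 s3=0 s0=0 s2=0 s1=0 clk=1
t13.Δ1 s3=0 s0=0 s2=0 s1=0 clk=0
t14.Δ0 s3=0 s0=0 s2=0 s1=0 clk=0
t14.Δ1 s3=0 s0=0 s2=0 s1=0 clk=1
t14.Δ2 s3=0 s0=0 s2=0 s1=1 clk=1
t14.Δ3 s3=0 s0=1 s2=1 s1=1 clk=1
t15.Δ0 s3=0 s0=1 s2=1 s1=1 clk=1
t15.Δ1 s3=0 s0=1 s2=1 s1=1 clk=0
t16.Δ0 s3=0 s0=1 s2=1 s1=1 clk=0
t16.Δ1 s3=0 s0=1 s2=1 s1=1 clk=1
t16.Δ2 s3=0 s0=1 s2=1 s1=0 clk=1
t16.Δ3 s3=0 s0=1 s2=0 s1=0 clk=1
t16.Δ4 s3=0 s0=0 s2=0 s1=0 clk=1
t17.Δ0 s3=0 s0=0 s2=0 s1=0 clk=1
t17.Δ1 s3=0 s0=0 s2=0 s1=0 clk=0
t18.Δ0 s3=0 s0=0 s2=0 s1=0 clk=0
t18.Δ1 s3=0 s0=0 s2=0 s1=0 clk=1
t18.Δ2 s3=0 s0=0 s2=0 s1=1 clk=1
t18.Δ3 s3=0 s0=1 s2=1 s1=1 clk=1
t19.Δ0 s3=0 s0=1 s2=1 s1=1 clk=1
t19.Δ1 s3=0 s0=1 s2=1 s1=1 clk=0

no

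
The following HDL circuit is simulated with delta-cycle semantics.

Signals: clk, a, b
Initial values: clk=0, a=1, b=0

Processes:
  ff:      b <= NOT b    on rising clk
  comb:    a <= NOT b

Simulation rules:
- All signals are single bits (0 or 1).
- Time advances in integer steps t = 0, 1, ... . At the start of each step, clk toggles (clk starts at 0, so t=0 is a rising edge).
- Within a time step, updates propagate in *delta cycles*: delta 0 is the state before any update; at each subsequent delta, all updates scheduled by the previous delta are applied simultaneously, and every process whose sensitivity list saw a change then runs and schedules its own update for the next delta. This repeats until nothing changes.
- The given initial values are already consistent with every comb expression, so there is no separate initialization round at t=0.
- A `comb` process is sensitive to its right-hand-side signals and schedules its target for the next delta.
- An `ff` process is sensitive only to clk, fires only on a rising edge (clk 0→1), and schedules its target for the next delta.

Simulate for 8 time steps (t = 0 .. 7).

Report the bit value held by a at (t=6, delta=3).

1

t0.Δ0 a=1 clk=0 b=0
t0.Δ1 a=1 clk=1 b=0
t0.Δ2 a=1 clk=1 b=1
t0.Δ3 a=0 clk=1 b=1
t1.Δ0 a=0 clk=1 b=1
t1.Δ1 a=0 clk=0 b=1
t2.Δ0 a=0 clk=0 b=1
t2.Δ1 a=0 clk=1 b=1
t2.Δ2 a=0 clk=1 b=0
t2.Δ3 a=1 clk=1 b=0
t3.Δ0 a=1 clk=1 b=0
t3.Δ1 a=1 clk=0 b=0
t4.Δ0 a=1 clk=0 b=0
t4.Δ1 a=1 clk=1 b=0
t4.Δ2 a=1 clk=1 b=1
t4.Δ3 a=0 clk=1 b=1
t5.Δ0 a=0 clk=1 b=1
t5.Δ1 a=0 clk=0 b=1
t6.Δ0 a=0 clk=0 b=1
t6.Δ1 a=0 clk=1 b=1
t6.Δ2 a=0 clk=1 b=0
t6.Δ3 a=1 clk=1 b=0
t7.Δ0 a=1 clk=1 b=0
t7.Δ1 a=1 clk=0 b=0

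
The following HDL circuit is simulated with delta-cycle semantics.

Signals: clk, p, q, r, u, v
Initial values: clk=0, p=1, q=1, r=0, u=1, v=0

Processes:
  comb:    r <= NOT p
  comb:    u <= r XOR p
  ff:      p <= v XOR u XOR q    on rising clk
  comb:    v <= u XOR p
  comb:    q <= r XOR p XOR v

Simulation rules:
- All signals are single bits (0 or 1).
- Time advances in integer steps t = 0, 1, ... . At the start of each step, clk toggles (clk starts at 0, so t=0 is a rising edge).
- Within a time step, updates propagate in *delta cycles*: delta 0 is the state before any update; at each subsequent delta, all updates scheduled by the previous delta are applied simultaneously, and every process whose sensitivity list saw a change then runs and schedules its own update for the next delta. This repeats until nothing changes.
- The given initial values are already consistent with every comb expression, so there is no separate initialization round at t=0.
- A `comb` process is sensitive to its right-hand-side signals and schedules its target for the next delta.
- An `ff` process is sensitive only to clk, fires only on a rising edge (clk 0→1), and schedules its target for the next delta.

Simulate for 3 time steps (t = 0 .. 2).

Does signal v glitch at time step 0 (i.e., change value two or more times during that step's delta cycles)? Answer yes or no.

yes

[bits: p,clk,u,v,r,q]
t=0: Δ0=101001 Δ1=111001 Δ2=011001 Δ3=010110 Δ4=011010 Δ5=011111 Δ6=011110 | 6Δ
t=1: Δ0=011110 Δ1=001110 | 1Δ
t=2: Δ0=001110 Δ1=011110 | 1Δ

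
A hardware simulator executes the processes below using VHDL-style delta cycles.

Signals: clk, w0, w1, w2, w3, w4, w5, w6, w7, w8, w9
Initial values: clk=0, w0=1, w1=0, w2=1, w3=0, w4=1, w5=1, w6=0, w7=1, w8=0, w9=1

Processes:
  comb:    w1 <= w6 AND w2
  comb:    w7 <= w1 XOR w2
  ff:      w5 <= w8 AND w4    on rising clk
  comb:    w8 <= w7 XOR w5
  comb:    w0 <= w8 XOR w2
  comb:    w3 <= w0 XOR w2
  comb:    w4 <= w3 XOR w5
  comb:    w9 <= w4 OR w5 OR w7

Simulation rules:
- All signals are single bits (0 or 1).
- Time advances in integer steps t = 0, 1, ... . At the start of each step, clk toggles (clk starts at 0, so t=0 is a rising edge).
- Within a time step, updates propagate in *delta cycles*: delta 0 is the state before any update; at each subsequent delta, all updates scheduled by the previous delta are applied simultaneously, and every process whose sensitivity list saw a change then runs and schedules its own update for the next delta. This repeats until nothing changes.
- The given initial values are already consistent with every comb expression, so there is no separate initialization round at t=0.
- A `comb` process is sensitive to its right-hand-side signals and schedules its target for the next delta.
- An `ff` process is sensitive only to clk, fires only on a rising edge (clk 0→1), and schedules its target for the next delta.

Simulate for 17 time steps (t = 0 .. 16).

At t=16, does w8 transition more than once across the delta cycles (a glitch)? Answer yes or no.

t=0 Δ0: w1=0 w9=1 w7=1 w0=1 w2=1 clk=0 w6=0 w8=0 w5=1 w4=1 w3=0
  Δ1: clk:0→1
  Δ2: w5:1→0
  Δ3: w8:0→1, w4:1→0
  Δ4: w0:1→0
  Δ5: w3:0→1
  Δ6: w4:0→1
  (6Δ to stable)
t=1 Δ0: w1=0 w9=1 w7=1 w0=0 w2=1 clk=1 w6=0 w8=1 w5=0 w4=1 w3=1
  Δ1: clk:1→0
  (1Δ to stable)
t=2 Δ0: w1=0 w9=1 w7=1 w0=0 w2=1 clk=0 w6=0 w8=1 w5=0 w4=1 w3=1
  Δ1: clk:0→1
  Δ2: w5:0→1
  Δ3: w8:1→0, w4:1→0
  Δ4: w0:0→1
  Δ5: w3:1→0
  Δ6: w4:0→1
  (6Δ to stable)
t=3 Δ0: w1=0 w9=1 w7=1 w0=1 w2=1 clk=1 w6=0 w8=0 w5=1 w4=1 w3=0
  Δ1: clk:1→0
  (1Δ to stable)
t=4 Δ0: w1=0 w9=1 w7=1 w0=1 w2=1 clk=0 w6=0 w8=0 w5=1 w4=1 w3=0
  Δ1: clk:0→1
  Δ2: w5:1→0
  Δ3: w8:0→1, w4:1→0
  Δ4: w0:1→0
  Δ5: w3:0→1
  Δ6: w4:0→1
  (6Δ to stable)
t=5 Δ0: w1=0 w9=1 w7=1 w0=0 w2=1 clk=1 w6=0 w8=1 w5=0 w4=1 w3=1
  Δ1: clk:1→0
  (1Δ to stable)
t=6 Δ0: w1=0 w9=1 w7=1 w0=0 w2=1 clk=0 w6=0 w8=1 w5=0 w4=1 w3=1
  Δ1: clk:0→1
  Δ2: w5:0→1
  Δ3: w8:1→0, w4:1→0
  Δ4: w0:0→1
  Δ5: w3:1→0
  Δ6: w4:0→1
  (6Δ to stable)
t=7 Δ0: w1=0 w9=1 w7=1 w0=1 w2=1 clk=1 w6=0 w8=0 w5=1 w4=1 w3=0
  Δ1: clk:1→0
  (1Δ to stable)
t=8 Δ0: w1=0 w9=1 w7=1 w0=1 w2=1 clk=0 w6=0 w8=0 w5=1 w4=1 w3=0
  Δ1: clk:0→1
  Δ2: w5:1→0
  Δ3: w8:0→1, w4:1→0
  Δ4: w0:1→0
  Δ5: w3:0→1
  Δ6: w4:0→1
  (6Δ to stable)
t=9 Δ0: w1=0 w9=1 w7=1 w0=0 w2=1 clk=1 w6=0 w8=1 w5=0 w4=1 w3=1
  Δ1: clk:1→0
  (1Δ to stable)
t=10 Δ0: w1=0 w9=1 w7=1 w0=0 w2=1 clk=0 w6=0 w8=1 w5=0 w4=1 w3=1
  Δ1: clk:0→1
  Δ2: w5:0→1
  Δ3: w8:1→0, w4:1→0
  Δ4: w0:0→1
  Δ5: w3:1→0
  Δ6: w4:0→1
  (6Δ to stable)
t=11 Δ0: w1=0 w9=1 w7=1 w0=1 w2=1 clk=1 w6=0 w8=0 w5=1 w4=1 w3=0
  Δ1: clk:1→0
  (1Δ to stable)
t=12 Δ0: w1=0 w9=1 w7=1 w0=1 w2=1 clk=0 w6=0 w8=0 w5=1 w4=1 w3=0
  Δ1: clk:0→1
  Δ2: w5:1→0
  Δ3: w8:0→1, w4:1→0
  Δ4: w0:1→0
  Δ5: w3:0→1
  Δ6: w4:0→1
  (6Δ to stable)
t=13 Δ0: w1=0 w9=1 w7=1 w0=0 w2=1 clk=1 w6=0 w8=1 w5=0 w4=1 w3=1
  Δ1: clk:1→0
  (1Δ to stable)
t=14 Δ0: w1=0 w9=1 w7=1 w0=0 w2=1 clk=0 w6=0 w8=1 w5=0 w4=1 w3=1
  Δ1: clk:0→1
  Δ2: w5:0→1
  Δ3: w8:1→0, w4:1→0
  Δ4: w0:0→1
  Δ5: w3:1→0
  Δ6: w4:0→1
  (6Δ to stable)
t=15 Δ0: w1=0 w9=1 w7=1 w0=1 w2=1 clk=1 w6=0 w8=0 w5=1 w4=1 w3=0
  Δ1: clk:1→0
  (1Δ to stable)
t=16 Δ0: w1=0 w9=1 w7=1 w0=1 w2=1 clk=0 w6=0 w8=0 w5=1 w4=1 w3=0
  Δ1: clk:0→1
  Δ2: w5:1→0
  Δ3: w8:0→1, w4:1→0
  Δ4: w0:1→0
  Δ5: w3:0→1
  Δ6: w4:0→1
  (6Δ to stable)

no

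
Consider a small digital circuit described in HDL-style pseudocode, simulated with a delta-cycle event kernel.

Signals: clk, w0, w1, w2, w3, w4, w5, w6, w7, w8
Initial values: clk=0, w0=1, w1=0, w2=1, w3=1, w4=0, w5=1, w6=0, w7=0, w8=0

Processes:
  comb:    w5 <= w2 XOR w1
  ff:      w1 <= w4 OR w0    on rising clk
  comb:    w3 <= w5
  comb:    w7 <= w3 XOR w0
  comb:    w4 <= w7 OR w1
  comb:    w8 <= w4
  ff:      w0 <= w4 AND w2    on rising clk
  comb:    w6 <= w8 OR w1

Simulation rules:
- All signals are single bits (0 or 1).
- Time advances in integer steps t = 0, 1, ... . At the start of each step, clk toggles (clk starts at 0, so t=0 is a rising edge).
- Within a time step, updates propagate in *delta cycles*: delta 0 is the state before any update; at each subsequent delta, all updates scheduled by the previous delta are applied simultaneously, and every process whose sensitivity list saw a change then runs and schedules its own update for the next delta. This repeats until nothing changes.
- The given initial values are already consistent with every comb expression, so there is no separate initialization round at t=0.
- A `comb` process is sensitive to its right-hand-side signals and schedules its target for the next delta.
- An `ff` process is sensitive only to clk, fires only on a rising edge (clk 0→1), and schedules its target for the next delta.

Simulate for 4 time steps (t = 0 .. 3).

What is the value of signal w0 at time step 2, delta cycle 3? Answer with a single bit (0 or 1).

1

[bits: w4,w5,w0,clk,w3,w2,w1,w8,w6,w7]
t=0: Δ0=0110110000 Δ1=0111110000 Δ2=0101111000 Δ3=1001111011 Δ4=1001011111 Δ5=1001011110 | 5Δ
t=1: Δ0=1001011110 Δ1=1000011110 | 1Δ
t=2: Δ0=1000011110 Δ1=1001011110 Δ2=1011011110 Δ3=1011011111 | 3Δ
t=3: Δ0=1011011111 Δ1=1010011111 | 1Δ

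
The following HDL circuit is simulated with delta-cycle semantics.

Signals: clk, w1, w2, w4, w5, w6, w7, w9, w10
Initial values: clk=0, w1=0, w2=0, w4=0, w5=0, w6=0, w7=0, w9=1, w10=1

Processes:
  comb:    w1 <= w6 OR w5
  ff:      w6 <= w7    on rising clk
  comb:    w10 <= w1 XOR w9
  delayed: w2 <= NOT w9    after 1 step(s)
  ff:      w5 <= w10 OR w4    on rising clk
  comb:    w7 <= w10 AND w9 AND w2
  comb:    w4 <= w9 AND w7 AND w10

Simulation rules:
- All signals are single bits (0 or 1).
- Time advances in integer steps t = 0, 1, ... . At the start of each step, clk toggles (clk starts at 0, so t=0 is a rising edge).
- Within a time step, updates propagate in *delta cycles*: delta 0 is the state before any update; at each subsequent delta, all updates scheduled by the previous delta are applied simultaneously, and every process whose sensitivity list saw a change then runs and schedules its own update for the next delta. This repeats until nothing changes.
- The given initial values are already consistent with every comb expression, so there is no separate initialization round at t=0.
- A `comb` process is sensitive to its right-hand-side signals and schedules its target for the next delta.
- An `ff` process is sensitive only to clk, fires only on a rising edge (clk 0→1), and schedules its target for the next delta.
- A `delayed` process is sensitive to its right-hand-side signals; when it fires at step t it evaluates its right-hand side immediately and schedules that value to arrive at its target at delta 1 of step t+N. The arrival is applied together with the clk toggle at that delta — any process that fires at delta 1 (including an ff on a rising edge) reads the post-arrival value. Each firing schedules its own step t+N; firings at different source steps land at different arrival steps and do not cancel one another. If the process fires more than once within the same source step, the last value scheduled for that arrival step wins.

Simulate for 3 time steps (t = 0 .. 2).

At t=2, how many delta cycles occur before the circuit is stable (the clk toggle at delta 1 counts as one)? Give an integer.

t0.Δ0 w10=1 w5=0 w4=0 w7=0 clk=0 w9=1 w6=0 w2=0 w1=0
t0.Δ1 w10=1 w5=0 w4=0 w7=0 clk=1 w9=1 w6=0 w2=0 w1=0
t0.Δ2 w10=1 w5=1 w4=0 w7=0 clk=1 w9=1 w6=0 w2=0 w1=0
t0.Δ3 w10=1 w5=1 w4=0 w7=0 clk=1 w9=1 w6=0 w2=0 w1=1
t0.Δ4 w10=0 w5=1 w4=0 w7=0 clk=1 w9=1 w6=0 w2=0 w1=1
t1.Δ0 w10=0 w5=1 w4=0 w7=0 clk=1 w9=1 w6=0 w2=0 w1=1
t1.Δ1 w10=0 w5=1 w4=0 w7=0 clk=0 w9=1 w6=0 w2=0 w1=1
t2.Δ0 w10=0 w5=1 w4=0 w7=0 clk=0 w9=1 w6=0 w2=0 w1=1
t2.Δ1 w10=0 w5=1 w4=0 w7=0 clk=1 w9=1 w6=0 w2=0 w1=1
t2.Δ2 w10=0 w5=0 w4=0 w7=0 clk=1 w9=1 w6=0 w2=0 w1=1
t2.Δ3 w10=0 w5=0 w4=0 w7=0 clk=1 w9=1 w6=0 w2=0 w1=0
t2.Δ4 w10=1 w5=0 w4=0 w7=0 clk=1 w9=1 w6=0 w2=0 w1=0

4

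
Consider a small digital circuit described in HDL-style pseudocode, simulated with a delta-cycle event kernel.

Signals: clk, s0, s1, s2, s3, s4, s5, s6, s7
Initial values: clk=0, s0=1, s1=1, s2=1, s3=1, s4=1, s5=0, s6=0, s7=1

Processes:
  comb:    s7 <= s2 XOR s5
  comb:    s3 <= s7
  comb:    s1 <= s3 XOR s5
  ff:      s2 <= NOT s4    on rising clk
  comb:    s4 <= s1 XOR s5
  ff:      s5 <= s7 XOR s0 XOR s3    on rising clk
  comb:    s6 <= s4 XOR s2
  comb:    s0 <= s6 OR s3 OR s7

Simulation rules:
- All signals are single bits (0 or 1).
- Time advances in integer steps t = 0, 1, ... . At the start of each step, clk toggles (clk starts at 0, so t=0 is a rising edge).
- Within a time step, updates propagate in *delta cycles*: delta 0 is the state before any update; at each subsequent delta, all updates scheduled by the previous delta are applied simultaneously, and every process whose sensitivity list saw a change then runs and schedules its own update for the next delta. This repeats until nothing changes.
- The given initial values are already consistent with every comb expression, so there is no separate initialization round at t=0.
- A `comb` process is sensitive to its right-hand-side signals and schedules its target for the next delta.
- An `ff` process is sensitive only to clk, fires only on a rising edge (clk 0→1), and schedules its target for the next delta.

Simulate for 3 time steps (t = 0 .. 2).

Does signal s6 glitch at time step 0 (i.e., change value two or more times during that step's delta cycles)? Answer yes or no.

yes

t0.Δ0 s7=1 s0=1 s5=0 s3=1 s4=1 s1=1 clk=0 s2=1 s6=0
t0.Δ1 s7=1 s0=1 s5=0 s3=1 s4=1 s1=1 clk=1 s2=1 s6=0
t0.Δ2 s7=1 s0=1 s5=1 s3=1 s4=1 s1=1 clk=1 s2=0 s6=0
t0.Δ3 s7=1 s0=1 s5=1 s3=1 s4=0 s1=0 clk=1 s2=0 s6=1
t0.Δ4 s7=1 s0=1 s5=1 s3=1 s4=1 s1=0 clk=1 s2=0 s6=0
t0.Δ5 s7=1 s0=1 s5=1 s3=1 s4=1 s1=0 clk=1 s2=0 s6=1
t1.Δ0 s7=1 s0=1 s5=1 s3=1 s4=1 s1=0 clk=1 s2=0 s6=1
t1.Δ1 s7=1 s0=1 s5=1 s3=1 s4=1 s1=0 clk=0 s2=0 s6=1
t2.Δ0 s7=1 s0=1 s5=1 s3=1 s4=1 s1=0 clk=0 s2=0 s6=1
t2.Δ1 s7=1 s0=1 s5=1 s3=1 s4=1 s1=0 clk=1 s2=0 s6=1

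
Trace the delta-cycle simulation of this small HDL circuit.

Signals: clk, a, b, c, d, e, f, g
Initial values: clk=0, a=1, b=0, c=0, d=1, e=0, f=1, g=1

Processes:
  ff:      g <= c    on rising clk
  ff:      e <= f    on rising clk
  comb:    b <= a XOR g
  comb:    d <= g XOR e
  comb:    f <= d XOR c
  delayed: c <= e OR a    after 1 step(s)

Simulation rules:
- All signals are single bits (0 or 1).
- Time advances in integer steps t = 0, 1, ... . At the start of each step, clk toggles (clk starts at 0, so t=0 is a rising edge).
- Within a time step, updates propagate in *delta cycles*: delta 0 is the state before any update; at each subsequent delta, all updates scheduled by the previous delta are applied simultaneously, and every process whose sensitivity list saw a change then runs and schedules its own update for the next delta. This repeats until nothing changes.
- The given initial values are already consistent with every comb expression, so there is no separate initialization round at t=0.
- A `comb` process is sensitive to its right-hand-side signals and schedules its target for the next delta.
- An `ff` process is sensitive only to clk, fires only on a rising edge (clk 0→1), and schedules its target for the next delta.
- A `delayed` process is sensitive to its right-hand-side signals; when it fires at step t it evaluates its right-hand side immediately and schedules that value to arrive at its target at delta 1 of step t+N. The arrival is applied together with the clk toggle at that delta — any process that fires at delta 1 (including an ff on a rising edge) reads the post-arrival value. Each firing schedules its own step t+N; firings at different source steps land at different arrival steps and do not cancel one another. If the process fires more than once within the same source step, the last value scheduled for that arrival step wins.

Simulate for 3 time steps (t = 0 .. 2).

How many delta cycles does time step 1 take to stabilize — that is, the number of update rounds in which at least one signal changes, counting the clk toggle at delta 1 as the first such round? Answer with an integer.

2

t0.Δ0 clk=0 d=1 b=0 c=0 e=0 g=1 a=1 f=1
t0.Δ1 clk=1 d=1 b=0 c=0 e=0 g=1 a=1 f=1
t0.Δ2 clk=1 d=1 b=0 c=0 e=1 g=0 a=1 f=1
t0.Δ3 clk=1 d=1 b=1 c=0 e=1 g=0 a=1 f=1
t1.Δ0 clk=1 d=1 b=1 c=0 e=1 g=0 a=1 f=1
t1.Δ1 clk=0 d=1 b=1 c=1 e=1 g=0 a=1 f=1
t1.Δ2 clk=0 d=1 b=1 c=1 e=1 g=0 a=1 f=0
t2.Δ0 clk=0 d=1 b=1 c=1 e=1 g=0 a=1 f=0
t2.Δ1 clk=1 d=1 b=1 c=1 e=1 g=0 a=1 f=0
t2.Δ2 clk=1 d=1 b=1 c=1 e=0 g=1 a=1 f=0
t2.Δ3 clk=1 d=1 b=0 c=1 e=0 g=1 a=1 f=0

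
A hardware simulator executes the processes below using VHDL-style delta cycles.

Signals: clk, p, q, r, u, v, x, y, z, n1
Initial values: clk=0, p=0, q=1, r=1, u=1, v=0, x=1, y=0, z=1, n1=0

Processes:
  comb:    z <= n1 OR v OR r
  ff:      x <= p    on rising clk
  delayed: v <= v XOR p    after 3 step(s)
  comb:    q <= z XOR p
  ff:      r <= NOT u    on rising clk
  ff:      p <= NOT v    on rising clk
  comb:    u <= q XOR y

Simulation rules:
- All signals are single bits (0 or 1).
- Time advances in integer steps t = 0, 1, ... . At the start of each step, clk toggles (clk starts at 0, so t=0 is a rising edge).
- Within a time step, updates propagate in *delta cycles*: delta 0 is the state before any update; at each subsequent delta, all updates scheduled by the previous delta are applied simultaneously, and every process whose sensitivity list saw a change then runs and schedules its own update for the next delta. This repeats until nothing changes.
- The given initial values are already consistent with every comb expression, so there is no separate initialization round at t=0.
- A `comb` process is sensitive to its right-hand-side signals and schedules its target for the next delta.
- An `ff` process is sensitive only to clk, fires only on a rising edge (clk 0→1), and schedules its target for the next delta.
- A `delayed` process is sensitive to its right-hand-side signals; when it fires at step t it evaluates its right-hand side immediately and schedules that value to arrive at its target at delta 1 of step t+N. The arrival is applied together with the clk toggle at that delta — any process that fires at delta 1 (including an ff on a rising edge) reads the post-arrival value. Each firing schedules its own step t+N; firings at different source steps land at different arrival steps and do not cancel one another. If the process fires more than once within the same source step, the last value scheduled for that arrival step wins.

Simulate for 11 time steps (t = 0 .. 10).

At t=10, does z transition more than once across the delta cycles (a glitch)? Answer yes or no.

t=0 Δ0: r=1 n1=0 u=1 z=1 p=0 clk=0 v=0 q=1 x=1 y=0
  Δ1: clk:0→1
  Δ2: r:1→0, p:0→1, x:1→0
  Δ3: z:1→0, q:1→0
  Δ4: u:1→0, q:0→1
  Δ5: u:0→1
  (5Δ to stable)
t=1 Δ0: r=0 n1=0 u=1 z=0 p=1 clk=1 v=0 q=1 x=0 y=0
  Δ1: clk:1→0
  (1Δ to stable)
t=2 Δ0: r=0 n1=0 u=1 z=0 p=1 clk=0 v=0 q=1 x=0 y=0
  Δ1: clk:0→1
  Δ2: x:0→1
  (2Δ to stable)
t=3 Δ0: r=0 n1=0 u=1 z=0 p=1 clk=1 v=0 q=1 x=1 y=0
  Δ1: clk:1→0, v:0→1
  Δ2: z:0→1
  Δ3: q:1→0
  Δ4: u:1→0
  (4Δ to stable)
t=4 Δ0: r=0 n1=0 u=0 z=1 p=1 clk=0 v=1 q=0 x=1 y=0
  Δ1: clk:0→1
  Δ2: r:0→1, p:1→0
  Δ3: q:0→1
  Δ4: u:0→1
  (4Δ to stable)
t=5 Δ0: r=1 n1=0 u=1 z=1 p=0 clk=1 v=1 q=1 x=1 y=0
  Δ1: clk:1→0
  (1Δ to stable)
t=6 Δ0: r=1 n1=0 u=1 z=1 p=0 clk=0 v=1 q=1 x=1 y=0
  Δ1: clk:0→1, v:1→0
  Δ2: r:1→0, p:0→1, x:1→0
  Δ3: z:1→0, q:1→0
  Δ4: u:1→0, q:0→1
  Δ5: u:0→1
  (5Δ to stable)
t=7 Δ0: r=0 n1=0 u=1 z=0 p=1 clk=1 v=0 q=1 x=0 y=0
  Δ1: clk:1→0, v:0→1
  Δ2: z:0→1
  Δ3: q:1→0
  Δ4: u:1→0
  (4Δ to stable)
t=8 Δ0: r=0 n1=0 u=0 z=1 p=1 clk=0 v=1 q=0 x=0 y=0
  Δ1: clk:0→1
  Δ2: r:0→1, p:1→0, x:0→1
  Δ3: q:0→1
  Δ4: u:0→1
  (4Δ to stable)
t=9 Δ0: r=1 n1=0 u=1 z=1 p=0 clk=1 v=1 q=1 x=1 y=0
  Δ1: clk:1→0
  (1Δ to stable)
t=10 Δ0: r=1 n1=0 u=1 z=1 p=0 clk=0 v=1 q=1 x=1 y=0
  Δ1: clk:0→1, v:1→0
  Δ2: r:1→0, p:0→1, x:1→0
  Δ3: z:1→0, q:1→0
  Δ4: u:1→0, q:0→1
  Δ5: u:0→1
  (5Δ to stable)

no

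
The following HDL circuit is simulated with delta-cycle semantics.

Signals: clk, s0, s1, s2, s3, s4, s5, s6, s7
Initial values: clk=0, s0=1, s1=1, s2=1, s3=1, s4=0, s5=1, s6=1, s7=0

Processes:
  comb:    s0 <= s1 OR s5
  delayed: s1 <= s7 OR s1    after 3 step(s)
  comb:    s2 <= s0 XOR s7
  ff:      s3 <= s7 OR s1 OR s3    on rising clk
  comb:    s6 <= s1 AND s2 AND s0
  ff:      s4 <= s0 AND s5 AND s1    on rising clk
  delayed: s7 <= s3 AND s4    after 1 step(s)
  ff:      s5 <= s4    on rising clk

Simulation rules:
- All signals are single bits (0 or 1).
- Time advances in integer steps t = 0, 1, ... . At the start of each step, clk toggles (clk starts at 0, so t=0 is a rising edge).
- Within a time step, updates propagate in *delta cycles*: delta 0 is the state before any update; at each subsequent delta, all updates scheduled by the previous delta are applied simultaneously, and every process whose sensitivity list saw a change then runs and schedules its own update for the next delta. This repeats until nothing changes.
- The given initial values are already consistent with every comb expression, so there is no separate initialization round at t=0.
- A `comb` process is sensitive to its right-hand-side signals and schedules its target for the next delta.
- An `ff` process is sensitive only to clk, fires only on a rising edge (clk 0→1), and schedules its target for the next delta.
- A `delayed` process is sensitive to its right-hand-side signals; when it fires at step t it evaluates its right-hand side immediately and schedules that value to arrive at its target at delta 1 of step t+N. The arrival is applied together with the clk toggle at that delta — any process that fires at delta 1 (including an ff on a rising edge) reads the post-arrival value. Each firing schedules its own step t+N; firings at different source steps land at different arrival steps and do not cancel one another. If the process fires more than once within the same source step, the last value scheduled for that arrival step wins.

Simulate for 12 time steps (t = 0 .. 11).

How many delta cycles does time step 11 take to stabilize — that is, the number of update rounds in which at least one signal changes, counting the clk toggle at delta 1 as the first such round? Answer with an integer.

t0.Δ0 s0=1 s5=1 s7=0 s4=0 s6=1 s2=1 clk=0 s1=1 s3=1
t0.Δ1 s0=1 s5=1 s7=0 s4=0 s6=1 s2=1 clk=1 s1=1 s3=1
t0.Δ2 s0=1 s5=0 s7=0 s4=1 s6=1 s2=1 clk=1 s1=1 s3=1
t1.Δ0 s0=1 s5=0 s7=0 s4=1 s6=1 s2=1 clk=1 s1=1 s3=1
t1.Δ1 s0=1 s5=0 s7=1 s4=1 s6=1 s2=1 clk=0 s1=1 s3=1
t1.Δ2 s0=1 s5=0 s7=1 s4=1 s6=1 s2=0 clk=0 s1=1 s3=1
t1.Δ3 s0=1 s5=0 s7=1 s4=1 s6=0 s2=0 clk=0 s1=1 s3=1
t2.Δ0 s0=1 s5=0 s7=1 s4=1 s6=0 s2=0 clk=0 s1=1 s3=1
t2.Δ1 s0=1 s5=0 s7=1 s4=1 s6=0 s2=0 clk=1 s1=1 s3=1
t2.Δ2 s0=1 s5=1 s7=1 s4=0 s6=0 s2=0 clk=1 s1=1 s3=1
t3.Δ0 s0=1 s5=1 s7=1 s4=0 s6=0 s2=0 clk=1 s1=1 s3=1
t3.Δ1 s0=1 s5=1 s7=0 s4=0 s6=0 s2=0 clk=0 s1=1 s3=1
t3.Δ2 s0=1 s5=1 s7=0 s4=0 s6=0 s2=1 clk=0 s1=1 s3=1
t3.Δ3 s0=1 s5=1 s7=0 s4=0 s6=1 s2=1 clk=0 s1=1 s3=1
t4.Δ0 s0=1 s5=1 s7=0 s4=0 s6=1 s2=1 clk=0 s1=1 s3=1
t4.Δ1 s0=1 s5=1 s7=0 s4=0 s6=1 s2=1 clk=1 s1=1 s3=1
t4.Δ2 s0=1 s5=0 s7=0 s4=1 s6=1 s2=1 clk=1 s1=1 s3=1
t5.Δ0 s0=1 s5=0 s7=0 s4=1 s6=1 s2=1 clk=1 s1=1 s3=1
t5.Δ1 s0=1 s5=0 s7=1 s4=1 s6=1 s2=1 clk=0 s1=1 s3=1
t5.Δ2 s0=1 s5=0 s7=1 s4=1 s6=1 s2=0 clk=0 s1=1 s3=1
t5.Δ3 s0=1 s5=0 s7=1 s4=1 s6=0 s2=0 clk=0 s1=1 s3=1
t6.Δ0 s0=1 s5=0 s7=1 s4=1 s6=0 s2=0 clk=0 s1=1 s3=1
t6.Δ1 s0=1 s5=0 s7=1 s4=1 s6=0 s2=0 clk=1 s1=1 s3=1
t6.Δ2 s0=1 s5=1 s7=1 s4=0 s6=0 s2=0 clk=1 s1=1 s3=1
t7.Δ0 s0=1 s5=1 s7=1 s4=0 s6=0 s2=0 clk=1 s1=1 s3=1
t7.Δ1 s0=1 s5=1 s7=0 s4=0 s6=0 s2=0 clk=0 s1=1 s3=1
t7.Δ2 s0=1 s5=1 s7=0 s4=0 s6=0 s2=1 clk=0 s1=1 s3=1
t7.Δ3 s0=1 s5=1 s7=0 s4=0 s6=1 s2=1 clk=0 s1=1 s3=1
t8.Δ0 s0=1 s5=1 s7=0 s4=0 s6=1 s2=1 clk=0 s1=1 s3=1
t8.Δ1 s0=1 s5=1 s7=0 s4=0 s6=1 s2=1 clk=1 s1=1 s3=1
t8.Δ2 s0=1 s5=0 s7=0 s4=1 s6=1 s2=1 clk=1 s1=1 s3=1
t9.Δ0 s0=1 s5=0 s7=0 s4=1 s6=1 s2=1 clk=1 s1=1 s3=1
t9.Δ1 s0=1 s5=0 s7=1 s4=1 s6=1 s2=1 clk=0 s1=1 s3=1
t9.Δ2 s0=1 s5=0 s7=1 s4=1 s6=1 s2=0 clk=0 s1=1 s3=1
t9.Δ3 s0=1 s5=0 s7=1 s4=1 s6=0 s2=0 clk=0 s1=1 s3=1
t10.Δ0 s0=1 s5=0 s7=1 s4=1 s6=0 s2=0 clk=0 s1=1 s3=1
t10.Δ1 s0=1 s5=0 s7=1 s4=1 s6=0 s2=0 clk=1 s1=1 s3=1
t10.Δ2 s0=1 s5=1 s7=1 s4=0 s6=0 s2=0 clk=1 s1=1 s3=1
t11.Δ0 s0=1 s5=1 s7=1 s4=0 s6=0 s2=0 clk=1 s1=1 s3=1
t11.Δ1 s0=1 s5=1 s7=0 s4=0 s6=0 s2=0 clk=0 s1=1 s3=1
t11.Δ2 s0=1 s5=1 s7=0 s4=0 s6=0 s2=1 clk=0 s1=1 s3=1
t11.Δ3 s0=1 s5=1 s7=0 s4=0 s6=1 s2=1 clk=0 s1=1 s3=1

3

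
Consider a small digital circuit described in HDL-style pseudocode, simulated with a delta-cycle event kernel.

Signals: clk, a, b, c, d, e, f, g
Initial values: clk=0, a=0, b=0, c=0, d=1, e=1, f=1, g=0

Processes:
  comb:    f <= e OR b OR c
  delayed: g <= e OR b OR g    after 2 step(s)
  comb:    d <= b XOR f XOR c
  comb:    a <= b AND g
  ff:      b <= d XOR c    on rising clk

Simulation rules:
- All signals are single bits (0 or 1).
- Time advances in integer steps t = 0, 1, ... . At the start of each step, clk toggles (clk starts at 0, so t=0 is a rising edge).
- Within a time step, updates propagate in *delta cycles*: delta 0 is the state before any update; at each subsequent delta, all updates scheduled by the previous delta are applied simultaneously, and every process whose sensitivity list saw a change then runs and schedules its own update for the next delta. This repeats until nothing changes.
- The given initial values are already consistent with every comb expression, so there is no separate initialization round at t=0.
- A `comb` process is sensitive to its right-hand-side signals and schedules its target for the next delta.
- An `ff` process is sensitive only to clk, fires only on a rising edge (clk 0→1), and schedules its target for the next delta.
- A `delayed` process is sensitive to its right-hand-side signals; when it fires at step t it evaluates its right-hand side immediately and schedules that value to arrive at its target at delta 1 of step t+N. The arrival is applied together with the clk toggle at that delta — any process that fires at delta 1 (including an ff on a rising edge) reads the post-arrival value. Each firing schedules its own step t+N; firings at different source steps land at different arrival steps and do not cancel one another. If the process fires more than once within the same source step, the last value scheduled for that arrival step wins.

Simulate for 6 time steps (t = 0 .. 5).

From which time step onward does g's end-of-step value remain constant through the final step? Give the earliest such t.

2

t=0 Δ0: clk=0 c=0 b=0 e=1 d=1 a=0 g=0 f=1
  Δ1: clk:0→1
  Δ2: b:0→1
  Δ3: d:1→0
  (3Δ to stable)
t=1 Δ0: clk=1 c=0 b=1 e=1 d=0 a=0 g=0 f=1
  Δ1: clk:1→0
  (1Δ to stable)
t=2 Δ0: clk=0 c=0 b=1 e=1 d=0 a=0 g=0 f=1
  Δ1: clk:0→1, g:0→1
  Δ2: b:1→0, a:0→1
  Δ3: d:0→1, a:1→0
  (3Δ to stable)
t=3 Δ0: clk=1 c=0 b=0 e=1 d=1 a=0 g=1 f=1
  Δ1: clk:1→0
  (1Δ to stable)
t=4 Δ0: clk=0 c=0 b=0 e=1 d=1 a=0 g=1 f=1
  Δ1: clk:0→1
  Δ2: b:0→1
  Δ3: d:1→0, a:0→1
  (3Δ to stable)
t=5 Δ0: clk=1 c=0 b=1 e=1 d=0 a=1 g=1 f=1
  Δ1: clk:1→0
  (1Δ to stable)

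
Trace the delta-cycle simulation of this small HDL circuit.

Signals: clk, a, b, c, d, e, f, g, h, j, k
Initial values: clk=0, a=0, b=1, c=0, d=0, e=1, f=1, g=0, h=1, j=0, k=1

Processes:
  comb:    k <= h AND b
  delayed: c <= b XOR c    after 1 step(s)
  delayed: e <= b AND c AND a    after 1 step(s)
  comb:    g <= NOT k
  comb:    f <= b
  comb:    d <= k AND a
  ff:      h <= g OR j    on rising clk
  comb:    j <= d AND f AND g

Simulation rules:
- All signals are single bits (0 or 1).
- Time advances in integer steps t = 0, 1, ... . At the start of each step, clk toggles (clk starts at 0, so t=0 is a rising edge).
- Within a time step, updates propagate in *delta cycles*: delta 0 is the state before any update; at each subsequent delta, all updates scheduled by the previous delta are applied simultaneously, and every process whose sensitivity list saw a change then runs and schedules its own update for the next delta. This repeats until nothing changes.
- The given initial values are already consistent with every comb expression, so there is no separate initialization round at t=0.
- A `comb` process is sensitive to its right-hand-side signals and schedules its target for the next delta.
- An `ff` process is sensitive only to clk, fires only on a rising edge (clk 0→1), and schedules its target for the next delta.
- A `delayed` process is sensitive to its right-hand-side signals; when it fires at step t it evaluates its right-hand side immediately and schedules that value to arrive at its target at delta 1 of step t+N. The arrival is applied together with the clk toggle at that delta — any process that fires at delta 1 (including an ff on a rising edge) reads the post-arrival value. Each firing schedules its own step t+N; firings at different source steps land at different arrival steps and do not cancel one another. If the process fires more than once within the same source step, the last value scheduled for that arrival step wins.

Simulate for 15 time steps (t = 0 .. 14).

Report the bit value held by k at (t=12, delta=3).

t=0 Δ0: k=1 g=0 e=1 j=0 f=1 b=1 h=1 d=0 c=0 a=0 clk=0
  Δ1: clk:0→1
  Δ2: h:1→0
  Δ3: k:1→0
  Δ4: g:0→1
  (4Δ to stable)
t=1 Δ0: k=0 g=1 e=1 j=0 f=1 b=1 h=0 d=0 c=0 a=0 clk=1
  Δ1: clk:1→0
  (1Δ to stable)
t=2 Δ0: k=0 g=1 e=1 j=0 f=1 b=1 h=0 d=0 c=0 a=0 clk=0
  Δ1: clk:0→1
  Δ2: h:0→1
  Δ3: k:0→1
  Δ4: g:1→0
  (4Δ to stable)
t=3 Δ0: k=1 g=0 e=1 j=0 f=1 b=1 h=1 d=0 c=0 a=0 clk=1
  Δ1: clk:1→0
  (1Δ to stable)
t=4 Δ0: k=1 g=0 e=1 j=0 f=1 b=1 h=1 d=0 c=0 a=0 clk=0
  Δ1: clk:0→1
  Δ2: h:1→0
  Δ3: k:1→0
  Δ4: g:0→1
  (4Δ to stable)
t=5 Δ0: k=0 g=1 e=1 j=0 f=1 b=1 h=0 d=0 c=0 a=0 clk=1
  Δ1: clk:1→0
  (1Δ to stable)
t=6 Δ0: k=0 g=1 e=1 j=0 f=1 b=1 h=0 d=0 c=0 a=0 clk=0
  Δ1: clk:0→1
  Δ2: h:0→1
  Δ3: k:0→1
  Δ4: g:1→0
  (4Δ to stable)
t=7 Δ0: k=1 g=0 e=1 j=0 f=1 b=1 h=1 d=0 c=0 a=0 clk=1
  Δ1: clk:1→0
  (1Δ to stable)
t=8 Δ0: k=1 g=0 e=1 j=0 f=1 b=1 h=1 d=0 c=0 a=0 clk=0
  Δ1: clk:0→1
  Δ2: h:1→0
  Δ3: k:1→0
  Δ4: g:0→1
  (4Δ to stable)
t=9 Δ0: k=0 g=1 e=1 j=0 f=1 b=1 h=0 d=0 c=0 a=0 clk=1
  Δ1: clk:1→0
  (1Δ to stable)
t=10 Δ0: k=0 g=1 e=1 j=0 f=1 b=1 h=0 d=0 c=0 a=0 clk=0
  Δ1: clk:0→1
  Δ2: h:0→1
  Δ3: k:0→1
  Δ4: g:1→0
  (4Δ to stable)
t=11 Δ0: k=1 g=0 e=1 j=0 f=1 b=1 h=1 d=0 c=0 a=0 clk=1
  Δ1: clk:1→0
  (1Δ to stable)
t=12 Δ0: k=1 g=0 e=1 j=0 f=1 b=1 h=1 d=0 c=0 a=0 clk=0
  Δ1: clk:0→1
  Δ2: h:1→0
  Δ3: k:1→0
  Δ4: g:0→1
  (4Δ to stable)
t=13 Δ0: k=0 g=1 e=1 j=0 f=1 b=1 h=0 d=0 c=0 a=0 clk=1
  Δ1: clk:1→0
  (1Δ to stable)
t=14 Δ0: k=0 g=1 e=1 j=0 f=1 b=1 h=0 d=0 c=0 a=0 clk=0
  Δ1: clk:0→1
  Δ2: h:0→1
  Δ3: k:0→1
  Δ4: g:1→0
  (4Δ to stable)

0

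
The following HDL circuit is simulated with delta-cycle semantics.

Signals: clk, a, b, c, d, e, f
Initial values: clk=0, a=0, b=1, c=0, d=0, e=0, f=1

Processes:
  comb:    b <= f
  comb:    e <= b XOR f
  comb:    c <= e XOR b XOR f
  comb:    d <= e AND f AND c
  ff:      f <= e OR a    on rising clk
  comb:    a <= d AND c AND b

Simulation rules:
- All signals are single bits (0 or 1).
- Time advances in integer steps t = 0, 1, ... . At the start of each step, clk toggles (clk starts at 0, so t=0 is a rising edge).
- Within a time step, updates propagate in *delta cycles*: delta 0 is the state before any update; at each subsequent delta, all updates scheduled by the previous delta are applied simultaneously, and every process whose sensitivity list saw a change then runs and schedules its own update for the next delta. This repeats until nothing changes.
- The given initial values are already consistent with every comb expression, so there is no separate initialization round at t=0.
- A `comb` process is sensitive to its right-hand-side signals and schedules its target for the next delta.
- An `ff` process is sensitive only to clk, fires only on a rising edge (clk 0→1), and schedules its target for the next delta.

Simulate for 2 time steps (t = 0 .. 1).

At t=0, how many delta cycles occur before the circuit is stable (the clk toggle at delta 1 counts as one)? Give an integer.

5

[bits: e,b,a,c,d,f,clk]
t=0: Δ0=0100010 Δ1=0100011 Δ2=0100001 Δ3=1001001 Δ4=0001001 Δ5=0000001 | 5Δ
t=1: Δ0=0000001 Δ1=0000000 | 1Δ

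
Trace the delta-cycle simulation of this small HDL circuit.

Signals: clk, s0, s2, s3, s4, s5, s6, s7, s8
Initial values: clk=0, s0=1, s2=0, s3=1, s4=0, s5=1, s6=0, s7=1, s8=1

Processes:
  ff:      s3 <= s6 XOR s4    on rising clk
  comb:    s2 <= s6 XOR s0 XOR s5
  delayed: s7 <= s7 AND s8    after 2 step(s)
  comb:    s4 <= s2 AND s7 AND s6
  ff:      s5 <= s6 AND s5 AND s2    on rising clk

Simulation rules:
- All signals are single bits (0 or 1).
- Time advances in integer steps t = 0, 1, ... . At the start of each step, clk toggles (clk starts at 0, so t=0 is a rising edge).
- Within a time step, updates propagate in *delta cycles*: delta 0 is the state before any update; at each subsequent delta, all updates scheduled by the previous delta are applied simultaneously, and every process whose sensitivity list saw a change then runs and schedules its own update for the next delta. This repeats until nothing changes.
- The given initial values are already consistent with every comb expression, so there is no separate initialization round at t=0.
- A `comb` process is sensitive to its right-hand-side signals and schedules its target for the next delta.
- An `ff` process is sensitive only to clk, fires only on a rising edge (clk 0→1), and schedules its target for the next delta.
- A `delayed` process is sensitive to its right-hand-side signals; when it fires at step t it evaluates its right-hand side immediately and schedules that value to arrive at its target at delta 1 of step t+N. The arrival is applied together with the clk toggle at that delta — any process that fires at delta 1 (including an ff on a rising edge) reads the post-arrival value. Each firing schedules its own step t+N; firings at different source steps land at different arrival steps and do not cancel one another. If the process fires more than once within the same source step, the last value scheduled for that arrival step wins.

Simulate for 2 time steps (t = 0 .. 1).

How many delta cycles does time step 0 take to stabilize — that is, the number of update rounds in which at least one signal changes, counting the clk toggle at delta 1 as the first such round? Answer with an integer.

t0.Δ0 s4=0 clk=0 s0=1 s8=1 s2=0 s5=1 s7=1 s3=1 s6=0
t0.Δ1 s4=0 clk=1 s0=1 s8=1 s2=0 s5=1 s7=1 s3=1 s6=0
t0.Δ2 s4=0 clk=1 s0=1 s8=1 s2=0 s5=0 s7=1 s3=0 s6=0
t0.Δ3 s4=0 clk=1 s0=1 s8=1 s2=1 s5=0 s7=1 s3=0 s6=0
t1.Δ0 s4=0 clk=1 s0=1 s8=1 s2=1 s5=0 s7=1 s3=0 s6=0
t1.Δ1 s4=0 clk=0 s0=1 s8=1 s2=1 s5=0 s7=1 s3=0 s6=0

3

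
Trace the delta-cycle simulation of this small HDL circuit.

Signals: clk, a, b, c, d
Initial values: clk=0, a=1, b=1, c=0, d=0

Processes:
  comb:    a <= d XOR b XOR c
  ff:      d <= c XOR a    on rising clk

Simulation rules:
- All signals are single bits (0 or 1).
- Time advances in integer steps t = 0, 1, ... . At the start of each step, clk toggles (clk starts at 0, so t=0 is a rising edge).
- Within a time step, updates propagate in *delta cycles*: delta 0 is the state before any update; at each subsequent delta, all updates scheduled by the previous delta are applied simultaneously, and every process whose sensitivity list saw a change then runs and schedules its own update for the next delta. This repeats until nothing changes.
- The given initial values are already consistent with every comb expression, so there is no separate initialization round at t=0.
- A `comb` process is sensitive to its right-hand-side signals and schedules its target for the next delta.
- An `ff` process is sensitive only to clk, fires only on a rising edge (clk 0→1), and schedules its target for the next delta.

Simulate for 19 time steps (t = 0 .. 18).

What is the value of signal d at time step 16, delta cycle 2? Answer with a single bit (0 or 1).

t=0 Δ0: b=1 clk=0 c=0 a=1 d=0
  Δ1: clk:0→1
  Δ2: d:0→1
  Δ3: a:1→0
  (3Δ to stable)
t=1 Δ0: b=1 clk=1 c=0 a=0 d=1
  Δ1: clk:1→0
  (1Δ to stable)
t=2 Δ0: b=1 clk=0 c=0 a=0 d=1
  Δ1: clk:0→1
  Δ2: d:1→0
  Δ3: a:0→1
  (3Δ to stable)
t=3 Δ0: b=1 clk=1 c=0 a=1 d=0
  Δ1: clk:1→0
  (1Δ to stable)
t=4 Δ0: b=1 clk=0 c=0 a=1 d=0
  Δ1: clk:0→1
  Δ2: d:0→1
  Δ3: a:1→0
  (3Δ to stable)
t=5 Δ0: b=1 clk=1 c=0 a=0 d=1
  Δ1: clk:1→0
  (1Δ to stable)
t=6 Δ0: b=1 clk=0 c=0 a=0 d=1
  Δ1: clk:0→1
  Δ2: d:1→0
  Δ3: a:0→1
  (3Δ to stable)
t=7 Δ0: b=1 clk=1 c=0 a=1 d=0
  Δ1: clk:1→0
  (1Δ to stable)
t=8 Δ0: b=1 clk=0 c=0 a=1 d=0
  Δ1: clk:0→1
  Δ2: d:0→1
  Δ3: a:1→0
  (3Δ to stable)
t=9 Δ0: b=1 clk=1 c=0 a=0 d=1
  Δ1: clk:1→0
  (1Δ to stable)
t=10 Δ0: b=1 clk=0 c=0 a=0 d=1
  Δ1: clk:0→1
  Δ2: d:1→0
  Δ3: a:0→1
  (3Δ to stable)
t=11 Δ0: b=1 clk=1 c=0 a=1 d=0
  Δ1: clk:1→0
  (1Δ to stable)
t=12 Δ0: b=1 clk=0 c=0 a=1 d=0
  Δ1: clk:0→1
  Δ2: d:0→1
  Δ3: a:1→0
  (3Δ to stable)
t=13 Δ0: b=1 clk=1 c=0 a=0 d=1
  Δ1: clk:1→0
  (1Δ to stable)
t=14 Δ0: b=1 clk=0 c=0 a=0 d=1
  Δ1: clk:0→1
  Δ2: d:1→0
  Δ3: a:0→1
  (3Δ to stable)
t=15 Δ0: b=1 clk=1 c=0 a=1 d=0
  Δ1: clk:1→0
  (1Δ to stable)
t=16 Δ0: b=1 clk=0 c=0 a=1 d=0
  Δ1: clk:0→1
  Δ2: d:0→1
  Δ3: a:1→0
  (3Δ to stable)
t=17 Δ0: b=1 clk=1 c=0 a=0 d=1
  Δ1: clk:1→0
  (1Δ to stable)
t=18 Δ0: b=1 clk=0 c=0 a=0 d=1
  Δ1: clk:0→1
  Δ2: d:1→0
  Δ3: a:0→1
  (3Δ to stable)

1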